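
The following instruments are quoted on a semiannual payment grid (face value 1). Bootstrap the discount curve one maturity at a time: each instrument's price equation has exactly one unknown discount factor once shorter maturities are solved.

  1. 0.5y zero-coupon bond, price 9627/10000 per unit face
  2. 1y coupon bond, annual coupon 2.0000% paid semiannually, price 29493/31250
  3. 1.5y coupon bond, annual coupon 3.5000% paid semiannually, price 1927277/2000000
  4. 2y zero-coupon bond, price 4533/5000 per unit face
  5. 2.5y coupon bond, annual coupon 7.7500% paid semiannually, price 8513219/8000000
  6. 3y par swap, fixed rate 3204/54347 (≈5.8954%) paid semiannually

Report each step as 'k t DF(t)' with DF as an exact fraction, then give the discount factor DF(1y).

1 1/2 9627/10000
2 1 9249/10000
3 3/2 4573/5000
4 2 4533/5000
5 5/2 8861/10000
6 3 4199/5000
DF(1y) = 9249/10000 ≈ 0.924900

step 1 [0.5y] zero: DF = P = 9627/10000 ≈ 0.962700
step 2 [1y] bond c/2=1/100: DF=(29493/31250 − 1/100·(0.962700))/(1+1/100) = 9249/10000 ≈ 0.924900
step 3 [1.5y] bond c/2=7/400: DF=(1927277/2000000 − 7/400·(0.962700+0.924900))/(1+7/400) = 4573/5000 ≈ 0.914600
step 4 [2y] zero: DF = P = 4533/5000 ≈ 0.906600
step 5 [2.5y] bond c/2=31/800: DF=(8513219/8000000 − 31/800·(0.962700+0.924900+0.914600+0.906600))/(1+31/800) = 8861/10000 ≈ 0.886100
step 6 [3y] swap r/2=1602/54347: DF=(1 − 1602/54347·(0.962700+0.924900+0.914600+0.906600+0.886100))/(1+1602/54347) = 4199/5000 ≈ 0.839800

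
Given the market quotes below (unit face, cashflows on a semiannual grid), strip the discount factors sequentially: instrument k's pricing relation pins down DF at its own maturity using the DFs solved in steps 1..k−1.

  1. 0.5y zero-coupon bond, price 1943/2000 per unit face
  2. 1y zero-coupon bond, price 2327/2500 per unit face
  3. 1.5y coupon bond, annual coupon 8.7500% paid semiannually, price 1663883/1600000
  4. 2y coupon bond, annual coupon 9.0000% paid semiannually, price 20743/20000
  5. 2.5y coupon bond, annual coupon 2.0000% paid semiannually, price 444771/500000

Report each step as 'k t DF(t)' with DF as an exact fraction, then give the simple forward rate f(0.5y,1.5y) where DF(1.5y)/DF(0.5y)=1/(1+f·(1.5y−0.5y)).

step 1 [0.5y] zero: DF = P = 1943/2000 ≈ 0.971500
step 2 [1y] zero: DF = P = 2327/2500 ≈ 0.930800
step 3 [1.5y] bond c/2=7/160: DF=(1663883/1600000 − 7/160·(0.971500+0.930800))/(1+7/160) = 4583/5000 ≈ 0.916600
step 4 [2y] bond c/2=9/200: DF=(20743/20000 − 9/200·(0.971500+0.930800+0.916600))/(1+9/200) = 8711/10000 ≈ 0.871100
step 5 [2.5y] bond c/2=1/100: DF=(444771/500000 − 1/100·(0.971500+0.930800+0.916600+0.871100))/(1+1/100) = 4221/5000 ≈ 0.844200

1 1/2 1943/2000
2 1 2327/2500
3 3/2 4583/5000
4 2 8711/10000
5 5/2 4221/5000
f(0.5y,1.5y) = ((1943/2000)/(4583/5000) − 1)/(1) = 549/9166 ≈ 5.9895%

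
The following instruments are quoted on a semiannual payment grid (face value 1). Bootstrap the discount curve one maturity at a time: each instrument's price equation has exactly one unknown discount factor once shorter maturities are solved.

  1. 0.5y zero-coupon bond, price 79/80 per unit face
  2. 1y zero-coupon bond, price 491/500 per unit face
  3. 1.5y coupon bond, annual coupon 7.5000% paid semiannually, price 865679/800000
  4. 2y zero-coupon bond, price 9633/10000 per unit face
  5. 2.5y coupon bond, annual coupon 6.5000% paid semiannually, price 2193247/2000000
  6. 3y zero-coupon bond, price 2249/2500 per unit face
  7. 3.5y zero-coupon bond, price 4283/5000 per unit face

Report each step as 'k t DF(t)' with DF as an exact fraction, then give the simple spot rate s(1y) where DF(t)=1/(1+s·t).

1 1/2 79/80
2 1 491/500
3 3/2 4859/5000
4 2 9633/10000
5 5/2 587/625
6 3 2249/2500
7 7/2 4283/5000
s(1y) = (1/(491/500) − 1)/(1) = 9/491 ≈ 1.8330%

step 1 [0.5y] zero: DF = P = 79/80 ≈ 0.987500
step 2 [1y] zero: DF = P = 491/500 ≈ 0.982000
step 3 [1.5y] bond c/2=3/80: DF=(865679/800000 − 3/80·(0.987500+0.982000))/(1+3/80) = 4859/5000 ≈ 0.971800
step 4 [2y] zero: DF = P = 9633/10000 ≈ 0.963300
step 5 [2.5y] bond c/2=13/400: DF=(2193247/2000000 − 13/400·(0.987500+0.982000+0.971800+0.963300))/(1+13/400) = 587/625 ≈ 0.939200
step 6 [3y] zero: DF = P = 2249/2500 ≈ 0.899600
step 7 [3.5y] zero: DF = P = 4283/5000 ≈ 0.856600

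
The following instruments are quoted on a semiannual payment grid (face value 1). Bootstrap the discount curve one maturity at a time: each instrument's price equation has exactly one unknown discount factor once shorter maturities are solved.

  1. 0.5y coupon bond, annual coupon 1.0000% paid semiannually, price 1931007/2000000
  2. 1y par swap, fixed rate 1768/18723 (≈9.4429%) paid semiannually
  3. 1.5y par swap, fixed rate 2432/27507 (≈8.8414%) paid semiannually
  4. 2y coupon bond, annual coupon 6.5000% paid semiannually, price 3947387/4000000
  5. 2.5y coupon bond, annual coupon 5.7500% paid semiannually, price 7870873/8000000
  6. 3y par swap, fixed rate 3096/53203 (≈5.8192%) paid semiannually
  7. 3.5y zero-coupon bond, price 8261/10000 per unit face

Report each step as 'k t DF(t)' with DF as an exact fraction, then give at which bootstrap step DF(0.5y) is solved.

step 1 [0.5y] bond c/2=1/200: DF=(1931007/2000000 − 1/200·(0))/(1+1/200) = 9607/10000 ≈ 0.960700
step 2 [1y] swap r/2=884/18723: DF=(1 − 884/18723·(0.960700))/(1+884/18723) = 2279/2500 ≈ 0.911600
step 3 [1.5y] swap r/2=1216/27507: DF=(1 − 1216/27507·(0.960700+0.911600))/(1+1216/27507) = 549/625 ≈ 0.878400
step 4 [2y] bond c/2=13/400: DF=(3947387/4000000 − 13/400·(0.960700+0.911600+0.878400))/(1+13/400) = 2173/2500 ≈ 0.869200
step 5 [2.5y] bond c/2=23/800: DF=(7870873/8000000 − 23/800·(0.960700+0.911600+0.878400+0.869200))/(1+23/800) = 1069/1250 ≈ 0.855200
step 6 [3y] swap r/2=1548/53203: DF=(1 − 1548/53203·(0.960700+0.911600+0.878400+0.869200+0.855200))/(1+1548/53203) = 2113/2500 ≈ 0.845200
step 7 [3.5y] zero: DF = P = 8261/10000 ≈ 0.826100

1 1/2 9607/10000
2 1 2279/2500
3 3/2 549/625
4 2 2173/2500
5 5/2 1069/1250
6 3 2113/2500
7 7/2 8261/10000
DF(0.5y) is solved at step 1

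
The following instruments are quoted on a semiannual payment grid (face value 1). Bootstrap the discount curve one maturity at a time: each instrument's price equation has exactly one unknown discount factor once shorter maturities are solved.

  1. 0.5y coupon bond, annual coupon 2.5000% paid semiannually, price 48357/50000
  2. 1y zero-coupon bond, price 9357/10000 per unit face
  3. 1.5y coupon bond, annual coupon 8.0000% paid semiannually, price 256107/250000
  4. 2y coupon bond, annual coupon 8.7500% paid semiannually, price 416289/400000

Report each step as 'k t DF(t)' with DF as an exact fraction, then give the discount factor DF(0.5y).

1 1/2 597/625
2 1 9357/10000
3 3/2 9123/10000
4 2 2199/2500
DF(0.5y) = 597/625 ≈ 0.955200

step 1 [0.5y] bond c/2=1/80: DF=(48357/50000 − 1/80·(0))/(1+1/80) = 597/625 ≈ 0.955200
step 2 [1y] zero: DF = P = 9357/10000 ≈ 0.935700
step 3 [1.5y] bond c/2=1/25: DF=(256107/250000 − 1/25·(0.955200+0.935700))/(1+1/25) = 9123/10000 ≈ 0.912300
step 4 [2y] bond c/2=7/160: DF=(416289/400000 − 7/160·(0.955200+0.935700+0.912300))/(1+7/160) = 2199/2500 ≈ 0.879600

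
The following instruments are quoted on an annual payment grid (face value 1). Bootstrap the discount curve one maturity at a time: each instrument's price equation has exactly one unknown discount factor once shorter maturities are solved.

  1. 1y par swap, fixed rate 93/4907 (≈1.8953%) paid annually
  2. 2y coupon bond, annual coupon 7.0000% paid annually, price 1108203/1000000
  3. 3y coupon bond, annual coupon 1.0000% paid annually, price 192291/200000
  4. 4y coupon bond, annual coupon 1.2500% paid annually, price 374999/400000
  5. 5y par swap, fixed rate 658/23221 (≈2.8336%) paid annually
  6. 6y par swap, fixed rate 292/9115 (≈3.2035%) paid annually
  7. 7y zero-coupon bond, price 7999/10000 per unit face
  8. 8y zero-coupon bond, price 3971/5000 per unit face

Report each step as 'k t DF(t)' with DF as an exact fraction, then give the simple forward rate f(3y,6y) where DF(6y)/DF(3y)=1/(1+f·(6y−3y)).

1 1 4907/5000
2 2 1943/2000
3 3 4663/5000
4 4 8903/10000
5 5 2171/2500
6 6 1031/1250
7 7 7999/10000
8 8 3971/5000
f(3y,6y) = ((4663/5000)/(1031/1250) − 1)/(3) = 539/12372 ≈ 4.3566%

step 1 [1y] swap r/1=93/4907: DF=(1 − 93/4907·(0))/(1+93/4907) = 4907/5000 ≈ 0.981400
step 2 [2y] bond c/1=7/100: DF=(1108203/1000000 − 7/100·(0.981400))/(1+7/100) = 1943/2000 ≈ 0.971500
step 3 [3y] bond c/1=1/100: DF=(192291/200000 − 1/100·(0.981400+0.971500))/(1+1/100) = 4663/5000 ≈ 0.932600
step 4 [4y] bond c/1=1/80: DF=(374999/400000 − 1/80·(0.981400+0.971500+0.932600))/(1+1/80) = 8903/10000 ≈ 0.890300
step 5 [5y] swap r/1=658/23221: DF=(1 − 658/23221·(0.981400+0.971500+0.932600+0.890300))/(1+658/23221) = 2171/2500 ≈ 0.868400
step 6 [6y] swap r/1=292/9115: DF=(1 − 292/9115·(0.981400+0.971500+0.932600+0.890300+0.868400))/(1+292/9115) = 1031/1250 ≈ 0.824800
step 7 [7y] zero: DF = P = 7999/10000 ≈ 0.799900
step 8 [8y] zero: DF = P = 3971/5000 ≈ 0.794200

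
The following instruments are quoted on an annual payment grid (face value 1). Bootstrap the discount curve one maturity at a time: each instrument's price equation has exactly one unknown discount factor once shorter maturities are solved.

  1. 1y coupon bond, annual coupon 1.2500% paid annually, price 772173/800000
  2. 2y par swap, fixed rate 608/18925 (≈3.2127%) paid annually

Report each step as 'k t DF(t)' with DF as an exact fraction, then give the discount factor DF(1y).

step 1 [1y] bond c/1=1/80: DF=(772173/800000 − 1/80·(0))/(1+1/80) = 9533/10000 ≈ 0.953300
step 2 [2y] swap r/1=608/18925: DF=(1 − 608/18925·(0.953300))/(1+608/18925) = 587/625 ≈ 0.939200

1 1 9533/10000
2 2 587/625
DF(1y) = 9533/10000 ≈ 0.953300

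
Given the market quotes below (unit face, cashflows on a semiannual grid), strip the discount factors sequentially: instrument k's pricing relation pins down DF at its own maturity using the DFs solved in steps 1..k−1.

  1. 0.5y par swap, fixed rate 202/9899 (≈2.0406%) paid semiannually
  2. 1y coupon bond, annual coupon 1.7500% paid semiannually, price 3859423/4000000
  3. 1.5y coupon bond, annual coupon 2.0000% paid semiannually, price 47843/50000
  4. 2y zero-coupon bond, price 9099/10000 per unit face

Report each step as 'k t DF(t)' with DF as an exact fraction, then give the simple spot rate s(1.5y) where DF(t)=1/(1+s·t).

1 1/2 9899/10000
2 1 9479/10000
3 3/2 4641/5000
4 2 9099/10000
s(1.5y) = (1/(4641/5000) − 1)/(3/2) = 718/13923 ≈ 5.1569%

step 1 [0.5y] swap r/2=101/9899: DF=(1 − 101/9899·(0))/(1+101/9899) = 9899/10000 ≈ 0.989900
step 2 [1y] bond c/2=7/800: DF=(3859423/4000000 − 7/800·(0.989900))/(1+7/800) = 9479/10000 ≈ 0.947900
step 3 [1.5y] bond c/2=1/100: DF=(47843/50000 − 1/100·(0.989900+0.947900))/(1+1/100) = 4641/5000 ≈ 0.928200
step 4 [2y] zero: DF = P = 9099/10000 ≈ 0.909900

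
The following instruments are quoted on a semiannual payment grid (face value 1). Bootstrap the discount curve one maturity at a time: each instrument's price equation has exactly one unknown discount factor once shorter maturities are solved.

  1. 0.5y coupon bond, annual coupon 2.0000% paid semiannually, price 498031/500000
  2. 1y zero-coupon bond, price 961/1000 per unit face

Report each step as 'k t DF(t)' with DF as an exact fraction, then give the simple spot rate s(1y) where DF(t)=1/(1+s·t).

1 1/2 4931/5000
2 1 961/1000
s(1y) = (1/(961/1000) − 1)/(1) = 39/961 ≈ 4.0583%

step 1 [0.5y] bond c/2=1/100: DF=(498031/500000 − 1/100·(0))/(1+1/100) = 4931/5000 ≈ 0.986200
step 2 [1y] zero: DF = P = 961/1000 ≈ 0.961000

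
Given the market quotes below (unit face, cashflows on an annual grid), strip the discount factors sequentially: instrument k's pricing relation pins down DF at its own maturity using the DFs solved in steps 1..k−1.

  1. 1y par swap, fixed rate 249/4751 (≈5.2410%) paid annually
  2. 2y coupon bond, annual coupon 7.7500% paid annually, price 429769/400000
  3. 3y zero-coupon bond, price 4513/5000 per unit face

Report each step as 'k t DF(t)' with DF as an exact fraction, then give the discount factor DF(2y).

1 1 4751/5000
2 2 1161/1250
3 3 4513/5000
DF(2y) = 1161/1250 ≈ 0.928800

step 1 [1y] swap r/1=249/4751: DF=(1 − 249/4751·(0))/(1+249/4751) = 4751/5000 ≈ 0.950200
step 2 [2y] bond c/1=31/400: DF=(429769/400000 − 31/400·(0.950200))/(1+31/400) = 1161/1250 ≈ 0.928800
step 3 [3y] zero: DF = P = 4513/5000 ≈ 0.902600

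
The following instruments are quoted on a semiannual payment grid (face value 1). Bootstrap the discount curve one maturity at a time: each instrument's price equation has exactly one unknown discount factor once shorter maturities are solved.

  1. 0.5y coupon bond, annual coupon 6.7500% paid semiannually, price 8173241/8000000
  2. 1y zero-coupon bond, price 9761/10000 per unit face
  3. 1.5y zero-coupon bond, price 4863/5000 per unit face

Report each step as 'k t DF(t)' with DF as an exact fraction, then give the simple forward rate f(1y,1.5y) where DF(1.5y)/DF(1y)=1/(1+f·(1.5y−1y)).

1 1/2 9883/10000
2 1 9761/10000
3 3/2 4863/5000
f(1y,1.5y) = ((9761/10000)/(4863/5000) − 1)/(1/2) = 35/4863 ≈ 0.7197%

step 1 [0.5y] bond c/2=27/800: DF=(8173241/8000000 − 27/800·(0))/(1+27/800) = 9883/10000 ≈ 0.988300
step 2 [1y] zero: DF = P = 9761/10000 ≈ 0.976100
step 3 [1.5y] zero: DF = P = 4863/5000 ≈ 0.972600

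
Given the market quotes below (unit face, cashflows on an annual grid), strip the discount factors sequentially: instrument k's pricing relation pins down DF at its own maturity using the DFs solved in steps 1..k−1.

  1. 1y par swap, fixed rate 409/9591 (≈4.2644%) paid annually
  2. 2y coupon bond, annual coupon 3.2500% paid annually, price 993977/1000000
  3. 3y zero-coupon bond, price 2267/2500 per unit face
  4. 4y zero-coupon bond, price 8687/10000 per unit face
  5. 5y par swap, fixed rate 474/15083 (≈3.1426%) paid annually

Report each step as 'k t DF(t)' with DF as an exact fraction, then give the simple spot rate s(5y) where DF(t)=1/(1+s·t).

step 1 [1y] swap r/1=409/9591: DF=(1 − 409/9591·(0))/(1+409/9591) = 9591/10000 ≈ 0.959100
step 2 [2y] bond c/1=13/400: DF=(993977/1000000 − 13/400·(0.959100))/(1+13/400) = 373/400 ≈ 0.932500
step 3 [3y] zero: DF = P = 2267/2500 ≈ 0.906800
step 4 [4y] zero: DF = P = 8687/10000 ≈ 0.868700
step 5 [5y] swap r/1=474/15083: DF=(1 − 474/15083·(0.959100+0.932500+0.906800+0.868700))/(1+474/15083) = 4289/5000 ≈ 0.857800

1 1 9591/10000
2 2 373/400
3 3 2267/2500
4 4 8687/10000
5 5 4289/5000
s(5y) = (1/(4289/5000) − 1)/(5) = 711/21445 ≈ 3.3155%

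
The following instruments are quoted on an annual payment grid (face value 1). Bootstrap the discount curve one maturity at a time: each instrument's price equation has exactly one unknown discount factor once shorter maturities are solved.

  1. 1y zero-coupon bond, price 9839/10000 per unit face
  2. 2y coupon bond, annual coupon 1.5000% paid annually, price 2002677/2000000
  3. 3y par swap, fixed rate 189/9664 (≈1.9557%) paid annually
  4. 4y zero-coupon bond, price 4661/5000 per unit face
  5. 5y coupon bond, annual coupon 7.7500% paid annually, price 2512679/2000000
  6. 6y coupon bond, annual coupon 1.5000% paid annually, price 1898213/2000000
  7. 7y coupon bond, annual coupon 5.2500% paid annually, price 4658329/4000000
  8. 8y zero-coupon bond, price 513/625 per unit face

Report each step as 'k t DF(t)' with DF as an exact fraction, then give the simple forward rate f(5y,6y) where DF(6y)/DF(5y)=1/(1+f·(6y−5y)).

1 1 9839/10000
2 2 243/250
3 3 9433/10000
4 4 4661/5000
5 5 1113/1250
6 6 8653/10000
7 7 4139/5000
8 8 513/625
f(5y,6y) = ((1113/1250)/(8653/10000) − 1)/(1) = 251/8653 ≈ 2.9007%

step 1 [1y] zero: DF = P = 9839/10000 ≈ 0.983900
step 2 [2y] bond c/1=3/200: DF=(2002677/2000000 − 3/200·(0.983900))/(1+3/200) = 243/250 ≈ 0.972000
step 3 [3y] swap r/1=189/9664: DF=(1 − 189/9664·(0.983900+0.972000))/(1+189/9664) = 9433/10000 ≈ 0.943300
step 4 [4y] zero: DF = P = 4661/5000 ≈ 0.932200
step 5 [5y] bond c/1=31/400: DF=(2512679/2000000 − 31/400·(0.983900+0.972000+0.943300+0.932200))/(1+31/400) = 1113/1250 ≈ 0.890400
step 6 [6y] bond c/1=3/200: DF=(1898213/2000000 − 3/200·(0.983900+0.972000+0.943300+0.932200+0.890400))/(1+3/200) = 8653/10000 ≈ 0.865300
step 7 [7y] bond c/1=21/400: DF=(4658329/4000000 − 21/400·(0.983900+0.972000+0.943300+0.932200+0.890400+0.865300))/(1+21/400) = 4139/5000 ≈ 0.827800
step 8 [8y] zero: DF = P = 513/625 ≈ 0.820800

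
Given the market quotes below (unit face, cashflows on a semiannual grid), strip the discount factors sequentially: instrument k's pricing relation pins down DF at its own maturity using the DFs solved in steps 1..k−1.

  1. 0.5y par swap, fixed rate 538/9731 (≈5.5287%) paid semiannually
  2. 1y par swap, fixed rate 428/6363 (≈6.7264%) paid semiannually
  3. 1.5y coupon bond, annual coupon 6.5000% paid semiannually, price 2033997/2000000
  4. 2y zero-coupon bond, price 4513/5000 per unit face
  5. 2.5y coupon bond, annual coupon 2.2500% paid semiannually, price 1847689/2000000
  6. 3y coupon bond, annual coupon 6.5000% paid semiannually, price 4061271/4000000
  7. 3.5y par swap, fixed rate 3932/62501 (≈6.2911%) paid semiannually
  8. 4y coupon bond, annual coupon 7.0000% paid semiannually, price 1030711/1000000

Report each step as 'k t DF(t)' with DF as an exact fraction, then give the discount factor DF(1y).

1 1/2 9731/10000
2 1 4679/5000
3 3/2 9249/10000
4 2 4513/5000
5 5/2 109/125
6 3 8383/10000
7 7/2 4017/5000
8 4 1569/2000
DF(1y) = 4679/5000 ≈ 0.935800

step 1 [0.5y] swap r/2=269/9731: DF=(1 − 269/9731·(0))/(1+269/9731) = 9731/10000 ≈ 0.973100
step 2 [1y] swap r/2=214/6363: DF=(1 − 214/6363·(0.973100))/(1+214/6363) = 4679/5000 ≈ 0.935800
step 3 [1.5y] bond c/2=13/400: DF=(2033997/2000000 − 13/400·(0.973100+0.935800))/(1+13/400) = 9249/10000 ≈ 0.924900
step 4 [2y] zero: DF = P = 4513/5000 ≈ 0.902600
step 5 [2.5y] bond c/2=9/800: DF=(1847689/2000000 − 9/800·(0.973100+0.935800+0.924900+0.902600))/(1+9/800) = 109/125 ≈ 0.872000
step 6 [3y] bond c/2=13/400: DF=(4061271/4000000 − 13/400·(0.973100+0.935800+0.924900+0.902600+0.872000))/(1+13/400) = 8383/10000 ≈ 0.838300
step 7 [3.5y] swap r/2=1966/62501: DF=(1 − 1966/62501·(0.973100+0.935800+0.924900+0.902600+0.872000+0.838300))/(1+1966/62501) = 4017/5000 ≈ 0.803400
step 8 [4y] bond c/2=7/200: DF=(1030711/1000000 − 7/200·(0.973100+0.935800+0.924900+0.902600+0.872000+0.838300+0.803400))/(1+7/200) = 1569/2000 ≈ 0.784500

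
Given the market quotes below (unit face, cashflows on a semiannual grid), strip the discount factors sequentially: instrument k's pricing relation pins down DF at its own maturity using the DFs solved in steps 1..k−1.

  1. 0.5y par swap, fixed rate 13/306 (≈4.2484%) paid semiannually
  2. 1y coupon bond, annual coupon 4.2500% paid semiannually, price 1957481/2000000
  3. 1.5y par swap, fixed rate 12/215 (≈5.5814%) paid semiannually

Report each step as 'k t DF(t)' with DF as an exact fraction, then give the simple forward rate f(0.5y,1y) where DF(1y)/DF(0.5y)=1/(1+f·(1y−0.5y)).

1 1/2 612/625
2 1 469/500
3 3/2 1151/1250
f(0.5y,1y) = ((612/625)/(469/500) − 1)/(1/2) = 206/2345 ≈ 8.7846%

step 1 [0.5y] swap r/2=13/612: DF=(1 − 13/612·(0))/(1+13/612) = 612/625 ≈ 0.979200
step 2 [1y] bond c/2=17/800: DF=(1957481/2000000 − 17/800·(0.979200))/(1+17/800) = 469/500 ≈ 0.938000
step 3 [1.5y] swap r/2=6/215: DF=(1 − 6/215·(0.979200+0.938000))/(1+6/215) = 1151/1250 ≈ 0.920800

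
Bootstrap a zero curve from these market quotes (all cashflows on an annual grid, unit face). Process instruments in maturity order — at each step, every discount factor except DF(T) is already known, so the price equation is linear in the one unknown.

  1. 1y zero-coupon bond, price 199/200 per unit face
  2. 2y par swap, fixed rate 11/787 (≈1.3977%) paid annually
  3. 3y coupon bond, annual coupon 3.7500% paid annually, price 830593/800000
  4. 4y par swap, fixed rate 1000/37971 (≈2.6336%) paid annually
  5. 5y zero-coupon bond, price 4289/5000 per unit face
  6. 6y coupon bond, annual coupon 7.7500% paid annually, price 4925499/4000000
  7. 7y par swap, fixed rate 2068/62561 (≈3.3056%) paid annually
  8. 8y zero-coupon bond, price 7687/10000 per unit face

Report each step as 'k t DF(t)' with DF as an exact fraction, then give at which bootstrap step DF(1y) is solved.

step 1 [1y] zero: DF = P = 199/200 ≈ 0.995000
step 2 [2y] swap r/1=11/787: DF=(1 − 11/787·(0.995000))/(1+11/787) = 389/400 ≈ 0.972500
step 3 [3y] bond c/1=3/80: DF=(830593/800000 − 3/80·(0.995000+0.972500))/(1+3/80) = 581/625 ≈ 0.929600
step 4 [4y] swap r/1=1000/37971: DF=(1 − 1000/37971·(0.995000+0.972500+0.929600))/(1+1000/37971) = 9/10 ≈ 0.900000
step 5 [5y] zero: DF = P = 4289/5000 ≈ 0.857800
step 6 [6y] bond c/1=31/400: DF=(4925499/4000000 − 31/400·(0.995000+0.972500+0.929600+0.900000+0.857800))/(1+31/400) = 101/125 ≈ 0.808000
step 7 [7y] swap r/1=2068/62561: DF=(1 − 2068/62561·(0.995000+0.972500+0.929600+0.900000+0.857800+0.808000))/(1+2068/62561) = 1983/2500 ≈ 0.793200
step 8 [8y] zero: DF = P = 7687/10000 ≈ 0.768700

1 1 199/200
2 2 389/400
3 3 581/625
4 4 9/10
5 5 4289/5000
6 6 101/125
7 7 1983/2500
8 8 7687/10000
DF(1y) is solved at step 1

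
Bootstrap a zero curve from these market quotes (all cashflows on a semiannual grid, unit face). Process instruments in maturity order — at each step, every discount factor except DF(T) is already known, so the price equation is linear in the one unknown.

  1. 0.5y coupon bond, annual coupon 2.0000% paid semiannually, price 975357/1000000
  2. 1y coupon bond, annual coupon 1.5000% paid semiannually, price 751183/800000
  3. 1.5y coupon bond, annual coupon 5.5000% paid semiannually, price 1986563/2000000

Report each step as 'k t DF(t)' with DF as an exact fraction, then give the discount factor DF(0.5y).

step 1 [0.5y] bond c/2=1/100: DF=(975357/1000000 − 1/100·(0))/(1+1/100) = 9657/10000 ≈ 0.965700
step 2 [1y] bond c/2=3/400: DF=(751183/800000 − 3/400·(0.965700))/(1+3/400) = 578/625 ≈ 0.924800
step 3 [1.5y] bond c/2=11/400: DF=(1986563/2000000 − 11/400·(0.965700+0.924800))/(1+11/400) = 9161/10000 ≈ 0.916100

1 1/2 9657/10000
2 1 578/625
3 3/2 9161/10000
DF(0.5y) = 9657/10000 ≈ 0.965700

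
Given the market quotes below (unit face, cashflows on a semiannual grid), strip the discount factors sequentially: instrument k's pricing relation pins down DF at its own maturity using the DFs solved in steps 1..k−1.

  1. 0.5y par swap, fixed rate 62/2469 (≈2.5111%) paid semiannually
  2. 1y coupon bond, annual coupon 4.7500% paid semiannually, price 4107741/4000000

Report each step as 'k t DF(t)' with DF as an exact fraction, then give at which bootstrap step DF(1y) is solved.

1 1/2 2469/2500
2 1 4901/5000
DF(1y) is solved at step 2

step 1 [0.5y] swap r/2=31/2469: DF=(1 − 31/2469·(0))/(1+31/2469) = 2469/2500 ≈ 0.987600
step 2 [1y] bond c/2=19/800: DF=(4107741/4000000 − 19/800·(0.987600))/(1+19/800) = 4901/5000 ≈ 0.980200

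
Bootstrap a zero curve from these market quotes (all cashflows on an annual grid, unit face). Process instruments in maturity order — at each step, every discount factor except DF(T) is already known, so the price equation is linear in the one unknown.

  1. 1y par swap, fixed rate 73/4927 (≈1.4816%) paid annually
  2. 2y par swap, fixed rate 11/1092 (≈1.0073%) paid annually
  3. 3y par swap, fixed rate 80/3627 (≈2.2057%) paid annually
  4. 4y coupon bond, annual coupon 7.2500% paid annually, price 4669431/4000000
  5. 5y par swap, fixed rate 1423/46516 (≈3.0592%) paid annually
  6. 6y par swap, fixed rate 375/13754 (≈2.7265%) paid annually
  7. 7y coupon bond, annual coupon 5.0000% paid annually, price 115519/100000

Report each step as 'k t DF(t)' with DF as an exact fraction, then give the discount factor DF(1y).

step 1 [1y] swap r/1=73/4927: DF=(1 − 73/4927·(0))/(1+73/4927) = 4927/5000 ≈ 0.985400
step 2 [2y] swap r/1=11/1092: DF=(1 − 11/1092·(0.985400))/(1+11/1092) = 4901/5000 ≈ 0.980200
step 3 [3y] swap r/1=80/3627: DF=(1 − 80/3627·(0.985400+0.980200))/(1+80/3627) = 117/125 ≈ 0.936000
step 4 [4y] bond c/1=29/400: DF=(4669431/4000000 − 29/400·(0.985400+0.980200+0.936000))/(1+29/400) = 8923/10000 ≈ 0.892300
step 5 [5y] swap r/1=1423/46516: DF=(1 − 1423/46516·(0.985400+0.980200+0.936000+0.892300))/(1+1423/46516) = 8577/10000 ≈ 0.857700
step 6 [6y] swap r/1=375/13754: DF=(1 − 375/13754·(0.985400+0.980200+0.936000+0.892300+0.857700))/(1+375/13754) = 17/20 ≈ 0.850000
step 7 [7y] bond c/1=1/20: DF=(115519/100000 − 1/20·(0.985400+0.980200+0.936000+0.892300+0.857700+0.850000))/(1+1/20) = 4191/5000 ≈ 0.838200

1 1 4927/5000
2 2 4901/5000
3 3 117/125
4 4 8923/10000
5 5 8577/10000
6 6 17/20
7 7 4191/5000
DF(1y) = 4927/5000 ≈ 0.985400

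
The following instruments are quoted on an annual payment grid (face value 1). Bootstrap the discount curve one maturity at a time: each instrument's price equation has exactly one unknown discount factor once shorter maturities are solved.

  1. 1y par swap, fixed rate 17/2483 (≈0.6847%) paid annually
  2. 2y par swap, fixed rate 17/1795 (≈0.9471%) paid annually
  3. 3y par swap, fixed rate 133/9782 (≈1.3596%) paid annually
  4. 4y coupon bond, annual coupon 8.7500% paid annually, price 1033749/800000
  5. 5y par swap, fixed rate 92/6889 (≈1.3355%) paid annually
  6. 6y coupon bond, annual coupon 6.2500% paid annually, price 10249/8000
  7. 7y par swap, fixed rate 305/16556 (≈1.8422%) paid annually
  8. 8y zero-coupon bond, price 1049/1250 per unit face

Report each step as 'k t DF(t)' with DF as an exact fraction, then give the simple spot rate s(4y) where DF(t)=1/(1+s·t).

step 1 [1y] swap r/1=17/2483: DF=(1 − 17/2483·(0))/(1+17/2483) = 2483/2500 ≈ 0.993200
step 2 [2y] swap r/1=17/1795: DF=(1 − 17/1795·(0.993200))/(1+17/1795) = 9813/10000 ≈ 0.981300
step 3 [3y] swap r/1=133/9782: DF=(1 − 133/9782·(0.993200+0.981300))/(1+133/9782) = 9601/10000 ≈ 0.960100
step 4 [4y] bond c/1=7/80: DF=(1033749/800000 − 7/80·(0.993200+0.981300+0.960100))/(1+7/80) = 9521/10000 ≈ 0.952100
step 5 [5y] swap r/1=92/6889: DF=(1 − 92/6889·(0.993200+0.981300+0.960100+0.952100))/(1+92/6889) = 2339/2500 ≈ 0.935600
step 6 [6y] bond c/1=1/16: DF=(10249/8000 − 1/16·(0.993200+0.981300+0.960100+0.952100+0.935600))/(1+1/16) = 9221/10000 ≈ 0.922100
step 7 [7y] swap r/1=305/16556: DF=(1 − 305/16556·(0.993200+0.981300+0.960100+0.952100+0.935600+0.922100))/(1+305/16556) = 439/500 ≈ 0.878000
step 8 [8y] zero: DF = P = 1049/1250 ≈ 0.839200

1 1 2483/2500
2 2 9813/10000
3 3 9601/10000
4 4 9521/10000
5 5 2339/2500
6 6 9221/10000
7 7 439/500
8 8 1049/1250
s(4y) = (1/(9521/10000) − 1)/(4) = 479/38084 ≈ 1.2577%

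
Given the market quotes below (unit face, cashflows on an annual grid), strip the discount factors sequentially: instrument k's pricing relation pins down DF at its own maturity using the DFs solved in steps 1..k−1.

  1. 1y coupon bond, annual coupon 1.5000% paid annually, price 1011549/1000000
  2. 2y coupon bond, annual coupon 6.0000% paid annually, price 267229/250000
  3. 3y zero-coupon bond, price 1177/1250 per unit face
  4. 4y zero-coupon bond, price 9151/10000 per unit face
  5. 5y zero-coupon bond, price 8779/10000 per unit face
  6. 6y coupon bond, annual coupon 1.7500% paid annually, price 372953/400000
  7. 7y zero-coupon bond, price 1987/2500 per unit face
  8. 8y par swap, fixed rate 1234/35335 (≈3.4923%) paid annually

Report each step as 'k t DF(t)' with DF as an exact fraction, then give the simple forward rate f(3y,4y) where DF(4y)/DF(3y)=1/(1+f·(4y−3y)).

1 1 4983/5000
2 2 119/125
3 3 1177/1250
4 4 9151/10000
5 5 8779/10000
6 6 4179/5000
7 7 1987/2500
8 8 1883/2500
f(3y,4y) = ((1177/1250)/(9151/10000) − 1)/(1) = 265/9151 ≈ 2.8959%

step 1 [1y] bond c/1=3/200: DF=(1011549/1000000 − 3/200·(0))/(1+3/200) = 4983/5000 ≈ 0.996600
step 2 [2y] bond c/1=3/50: DF=(267229/250000 − 3/50·(0.996600))/(1+3/50) = 119/125 ≈ 0.952000
step 3 [3y] zero: DF = P = 1177/1250 ≈ 0.941600
step 4 [4y] zero: DF = P = 9151/10000 ≈ 0.915100
step 5 [5y] zero: DF = P = 8779/10000 ≈ 0.877900
step 6 [6y] bond c/1=7/400: DF=(372953/400000 − 7/400·(0.996600+0.952000+0.941600+0.915100+0.877900))/(1+7/400) = 4179/5000 ≈ 0.835800
step 7 [7y] zero: DF = P = 1987/2500 ≈ 0.794800
step 8 [8y] swap r/1=1234/35335: DF=(1 − 1234/35335·(0.996600+0.952000+0.941600+0.915100+0.877900+0.835800+0.794800))/(1+1234/35335) = 1883/2500 ≈ 0.753200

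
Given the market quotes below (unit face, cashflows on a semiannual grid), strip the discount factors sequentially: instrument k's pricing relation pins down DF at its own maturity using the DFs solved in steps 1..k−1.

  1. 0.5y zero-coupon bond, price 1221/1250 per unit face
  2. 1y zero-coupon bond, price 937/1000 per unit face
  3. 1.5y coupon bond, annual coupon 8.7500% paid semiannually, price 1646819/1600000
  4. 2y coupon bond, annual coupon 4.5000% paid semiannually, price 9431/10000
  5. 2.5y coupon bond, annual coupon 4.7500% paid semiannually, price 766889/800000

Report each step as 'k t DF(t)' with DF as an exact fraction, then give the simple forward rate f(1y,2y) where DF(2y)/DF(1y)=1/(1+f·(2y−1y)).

step 1 [0.5y] zero: DF = P = 1221/1250 ≈ 0.976800
step 2 [1y] zero: DF = P = 937/1000 ≈ 0.937000
step 3 [1.5y] bond c/2=7/160: DF=(1646819/1600000 − 7/160·(0.976800+0.937000))/(1+7/160) = 9059/10000 ≈ 0.905900
step 4 [2y] bond c/2=9/400: DF=(9431/10000 − 9/400·(0.976800+0.937000+0.905900))/(1+9/400) = 8603/10000 ≈ 0.860300
step 5 [2.5y] bond c/2=19/800: DF=(766889/800000 − 19/800·(0.976800+0.937000+0.905900+0.860300))/(1+19/800) = 851/1000 ≈ 0.851000

1 1/2 1221/1250
2 1 937/1000
3 3/2 9059/10000
4 2 8603/10000
5 5/2 851/1000
f(1y,2y) = ((937/1000)/(8603/10000) − 1)/(1) = 767/8603 ≈ 8.9155%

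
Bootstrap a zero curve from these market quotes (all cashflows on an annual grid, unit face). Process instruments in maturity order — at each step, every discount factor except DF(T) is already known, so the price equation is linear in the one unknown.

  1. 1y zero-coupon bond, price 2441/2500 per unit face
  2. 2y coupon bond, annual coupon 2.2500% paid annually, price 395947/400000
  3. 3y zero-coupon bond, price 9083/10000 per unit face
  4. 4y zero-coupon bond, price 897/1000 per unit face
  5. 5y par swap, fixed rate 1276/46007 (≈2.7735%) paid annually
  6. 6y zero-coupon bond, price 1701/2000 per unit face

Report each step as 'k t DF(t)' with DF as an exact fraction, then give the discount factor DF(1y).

step 1 [1y] zero: DF = P = 2441/2500 ≈ 0.976400
step 2 [2y] bond c/1=9/400: DF=(395947/400000 − 9/400·(0.976400))/(1+9/400) = 4733/5000 ≈ 0.946600
step 3 [3y] zero: DF = P = 9083/10000 ≈ 0.908300
step 4 [4y] zero: DF = P = 897/1000 ≈ 0.897000
step 5 [5y] swap r/1=1276/46007: DF=(1 − 1276/46007·(0.976400+0.946600+0.908300+0.897000))/(1+1276/46007) = 2181/2500 ≈ 0.872400
step 6 [6y] zero: DF = P = 1701/2000 ≈ 0.850500

1 1 2441/2500
2 2 4733/5000
3 3 9083/10000
4 4 897/1000
5 5 2181/2500
6 6 1701/2000
DF(1y) = 2441/2500 ≈ 0.976400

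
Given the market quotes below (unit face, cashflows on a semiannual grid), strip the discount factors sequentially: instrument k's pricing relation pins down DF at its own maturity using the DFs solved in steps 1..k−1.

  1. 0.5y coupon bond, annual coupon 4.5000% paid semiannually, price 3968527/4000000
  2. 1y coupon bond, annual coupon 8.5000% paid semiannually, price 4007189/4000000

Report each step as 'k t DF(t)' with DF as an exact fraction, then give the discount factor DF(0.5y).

step 1 [0.5y] bond c/2=9/400: DF=(3968527/4000000 − 9/400·(0))/(1+9/400) = 9703/10000 ≈ 0.970300
step 2 [1y] bond c/2=17/400: DF=(4007189/4000000 − 17/400·(0.970300))/(1+17/400) = 4607/5000 ≈ 0.921400

1 1/2 9703/10000
2 1 4607/5000
DF(0.5y) = 9703/10000 ≈ 0.970300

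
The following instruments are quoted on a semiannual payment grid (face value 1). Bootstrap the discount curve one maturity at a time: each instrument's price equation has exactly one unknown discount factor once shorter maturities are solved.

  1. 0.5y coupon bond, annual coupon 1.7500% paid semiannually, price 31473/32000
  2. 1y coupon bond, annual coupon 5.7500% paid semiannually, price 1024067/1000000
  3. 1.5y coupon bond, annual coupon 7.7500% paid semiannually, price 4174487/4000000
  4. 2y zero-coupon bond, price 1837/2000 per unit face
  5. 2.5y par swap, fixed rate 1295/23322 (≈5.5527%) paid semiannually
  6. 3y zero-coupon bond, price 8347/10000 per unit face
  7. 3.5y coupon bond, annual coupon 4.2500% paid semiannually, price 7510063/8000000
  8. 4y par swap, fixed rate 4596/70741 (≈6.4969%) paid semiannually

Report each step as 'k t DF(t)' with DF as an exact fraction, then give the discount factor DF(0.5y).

step 1 [0.5y] bond c/2=7/800: DF=(31473/32000 − 7/800·(0))/(1+7/800) = 39/40 ≈ 0.975000
step 2 [1y] bond c/2=23/800: DF=(1024067/1000000 − 23/800·(0.975000))/(1+23/800) = 4841/5000 ≈ 0.968200
step 3 [1.5y] bond c/2=31/800: DF=(4174487/4000000 − 31/800·(0.975000+0.968200))/(1+31/800) = 4661/5000 ≈ 0.932200
step 4 [2y] zero: DF = P = 1837/2000 ≈ 0.918500
step 5 [2.5y] swap r/2=1295/46644: DF=(1 − 1295/46644·(0.975000+0.968200+0.932200+0.918500))/(1+1295/46644) = 1741/2000 ≈ 0.870500
step 6 [3y] zero: DF = P = 8347/10000 ≈ 0.834700
step 7 [3.5y] bond c/2=17/800: DF=(7510063/8000000 − 17/800·(0.975000+0.968200+0.932200+0.918500+0.870500+0.834700))/(1+17/800) = 503/625 ≈ 0.804800
step 8 [4y] swap r/2=2298/70741: DF=(1 − 2298/70741·(0.975000+0.968200+0.932200+0.918500+0.870500+0.834700+0.804800))/(1+2298/70741) = 3851/5000 ≈ 0.770200

1 1/2 39/40
2 1 4841/5000
3 3/2 4661/5000
4 2 1837/2000
5 5/2 1741/2000
6 3 8347/10000
7 7/2 503/625
8 4 3851/5000
DF(0.5y) = 39/40 ≈ 0.975000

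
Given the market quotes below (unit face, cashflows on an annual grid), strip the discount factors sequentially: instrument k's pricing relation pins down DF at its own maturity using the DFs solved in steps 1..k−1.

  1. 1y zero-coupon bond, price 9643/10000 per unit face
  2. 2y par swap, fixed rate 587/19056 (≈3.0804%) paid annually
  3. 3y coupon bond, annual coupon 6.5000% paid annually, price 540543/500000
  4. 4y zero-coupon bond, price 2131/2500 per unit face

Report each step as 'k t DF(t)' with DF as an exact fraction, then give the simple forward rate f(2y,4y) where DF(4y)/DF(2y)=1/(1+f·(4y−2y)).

step 1 [1y] zero: DF = P = 9643/10000 ≈ 0.964300
step 2 [2y] swap r/1=587/19056: DF=(1 − 587/19056·(0.964300))/(1+587/19056) = 9413/10000 ≈ 0.941300
step 3 [3y] bond c/1=13/200: DF=(540543/500000 − 13/200·(0.964300+0.941300))/(1+13/200) = 2247/2500 ≈ 0.898800
step 4 [4y] zero: DF = P = 2131/2500 ≈ 0.852400

1 1 9643/10000
2 2 9413/10000
3 3 2247/2500
4 4 2131/2500
f(2y,4y) = ((9413/10000)/(2131/2500) − 1)/(2) = 889/17048 ≈ 5.2147%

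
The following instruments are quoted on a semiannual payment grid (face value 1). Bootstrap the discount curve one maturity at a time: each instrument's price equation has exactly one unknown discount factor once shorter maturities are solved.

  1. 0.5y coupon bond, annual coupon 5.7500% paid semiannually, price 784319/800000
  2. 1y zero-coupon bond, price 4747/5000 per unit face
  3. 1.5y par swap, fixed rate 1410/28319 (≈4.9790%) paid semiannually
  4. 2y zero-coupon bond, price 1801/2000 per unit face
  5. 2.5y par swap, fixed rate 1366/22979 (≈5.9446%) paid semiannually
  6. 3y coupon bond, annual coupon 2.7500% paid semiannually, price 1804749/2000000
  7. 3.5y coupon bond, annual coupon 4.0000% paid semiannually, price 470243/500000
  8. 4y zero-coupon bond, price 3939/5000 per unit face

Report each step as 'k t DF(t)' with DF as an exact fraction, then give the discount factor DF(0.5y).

step 1 [0.5y] bond c/2=23/800: DF=(784319/800000 − 23/800·(0))/(1+23/800) = 953/1000 ≈ 0.953000
step 2 [1y] zero: DF = P = 4747/5000 ≈ 0.949400
step 3 [1.5y] swap r/2=705/28319: DF=(1 − 705/28319·(0.953000+0.949400))/(1+705/28319) = 1859/2000 ≈ 0.929500
step 4 [2y] zero: DF = P = 1801/2000 ≈ 0.900500
step 5 [2.5y] swap r/2=683/22979: DF=(1 − 683/22979·(0.953000+0.949400+0.929500+0.900500))/(1+683/22979) = 4317/5000 ≈ 0.863400
step 6 [3y] bond c/2=11/800: DF=(1804749/2000000 − 11/800·(0.953000+0.949400+0.929500+0.900500+0.863400))/(1+11/800) = 4139/5000 ≈ 0.827800
step 7 [3.5y] bond c/2=1/50: DF=(470243/500000 − 1/50·(0.953000+0.949400+0.929500+0.900500+0.863400+0.827800))/(1+1/50) = 8157/10000 ≈ 0.815700
step 8 [4y] zero: DF = P = 3939/5000 ≈ 0.787800

1 1/2 953/1000
2 1 4747/5000
3 3/2 1859/2000
4 2 1801/2000
5 5/2 4317/5000
6 3 4139/5000
7 7/2 8157/10000
8 4 3939/5000
DF(0.5y) = 953/1000 ≈ 0.953000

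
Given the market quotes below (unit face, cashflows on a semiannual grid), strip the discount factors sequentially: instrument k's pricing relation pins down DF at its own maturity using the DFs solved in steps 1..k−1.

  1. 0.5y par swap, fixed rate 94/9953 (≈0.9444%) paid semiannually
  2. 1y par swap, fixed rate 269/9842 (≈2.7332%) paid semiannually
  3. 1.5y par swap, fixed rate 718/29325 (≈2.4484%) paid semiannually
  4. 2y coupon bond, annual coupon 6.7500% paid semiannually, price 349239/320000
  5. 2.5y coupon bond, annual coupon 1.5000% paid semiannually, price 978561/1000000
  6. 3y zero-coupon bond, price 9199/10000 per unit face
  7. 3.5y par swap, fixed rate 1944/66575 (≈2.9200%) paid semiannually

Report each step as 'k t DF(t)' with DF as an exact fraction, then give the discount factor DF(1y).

1 1/2 9953/10000
2 1 9731/10000
3 3/2 9641/10000
4 2 24/25
5 5/2 9423/10000
6 3 9199/10000
7 7/2 2257/2500
DF(1y) = 9731/10000 ≈ 0.973100

step 1 [0.5y] swap r/2=47/9953: DF=(1 − 47/9953·(0))/(1+47/9953) = 9953/10000 ≈ 0.995300
step 2 [1y] swap r/2=269/19684: DF=(1 − 269/19684·(0.995300))/(1+269/19684) = 9731/10000 ≈ 0.973100
step 3 [1.5y] swap r/2=359/29325: DF=(1 − 359/29325·(0.995300+0.973100))/(1+359/29325) = 9641/10000 ≈ 0.964100
step 4 [2y] bond c/2=27/800: DF=(349239/320000 − 27/800·(0.995300+0.973100+0.964100))/(1+27/800) = 24/25 ≈ 0.960000
step 5 [2.5y] bond c/2=3/400: DF=(978561/1000000 − 3/400·(0.995300+0.973100+0.964100+0.960000))/(1+3/400) = 9423/10000 ≈ 0.942300
step 6 [3y] zero: DF = P = 9199/10000 ≈ 0.919900
step 7 [3.5y] swap r/2=972/66575: DF=(1 − 972/66575·(0.995300+0.973100+0.964100+0.960000+0.942300+0.919900))/(1+972/66575) = 2257/2500 ≈ 0.902800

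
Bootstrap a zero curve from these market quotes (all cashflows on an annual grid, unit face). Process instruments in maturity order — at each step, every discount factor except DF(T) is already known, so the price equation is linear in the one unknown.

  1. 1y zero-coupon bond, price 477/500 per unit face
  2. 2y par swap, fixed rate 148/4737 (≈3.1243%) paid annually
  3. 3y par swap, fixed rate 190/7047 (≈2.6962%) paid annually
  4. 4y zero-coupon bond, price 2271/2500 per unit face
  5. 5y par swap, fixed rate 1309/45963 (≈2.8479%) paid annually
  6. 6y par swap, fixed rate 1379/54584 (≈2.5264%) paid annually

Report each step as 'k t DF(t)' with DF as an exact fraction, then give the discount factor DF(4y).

step 1 [1y] zero: DF = P = 477/500 ≈ 0.954000
step 2 [2y] swap r/1=148/4737: DF=(1 − 148/4737·(0.954000))/(1+148/4737) = 588/625 ≈ 0.940800
step 3 [3y] swap r/1=190/7047: DF=(1 − 190/7047·(0.954000+0.940800))/(1+190/7047) = 231/250 ≈ 0.924000
step 4 [4y] zero: DF = P = 2271/2500 ≈ 0.908400
step 5 [5y] swap r/1=1309/45963: DF=(1 − 1309/45963·(0.954000+0.940800+0.924000+0.908400))/(1+1309/45963) = 8691/10000 ≈ 0.869100
step 6 [6y] swap r/1=1379/54584: DF=(1 − 1379/54584·(0.954000+0.940800+0.924000+0.908400+0.869100))/(1+1379/54584) = 8621/10000 ≈ 0.862100

1 1 477/500
2 2 588/625
3 3 231/250
4 4 2271/2500
5 5 8691/10000
6 6 8621/10000
DF(4y) = 2271/2500 ≈ 0.908400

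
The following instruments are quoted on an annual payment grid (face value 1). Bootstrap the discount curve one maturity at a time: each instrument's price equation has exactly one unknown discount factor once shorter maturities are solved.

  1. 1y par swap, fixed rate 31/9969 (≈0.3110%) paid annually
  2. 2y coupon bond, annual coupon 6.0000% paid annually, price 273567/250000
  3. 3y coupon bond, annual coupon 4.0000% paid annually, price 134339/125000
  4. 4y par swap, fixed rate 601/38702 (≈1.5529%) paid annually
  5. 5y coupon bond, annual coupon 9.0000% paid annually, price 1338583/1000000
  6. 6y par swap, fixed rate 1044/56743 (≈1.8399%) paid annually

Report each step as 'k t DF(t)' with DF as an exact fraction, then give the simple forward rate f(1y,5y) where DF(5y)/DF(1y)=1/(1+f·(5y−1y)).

step 1 [1y] swap r/1=31/9969: DF=(1 − 31/9969·(0))/(1+31/9969) = 9969/10000 ≈ 0.996900
step 2 [2y] bond c/1=3/50: DF=(273567/250000 − 3/50·(0.996900))/(1+3/50) = 9759/10000 ≈ 0.975900
step 3 [3y] bond c/1=1/25: DF=(134339/125000 − 1/25·(0.996900+0.975900))/(1+1/25) = 383/400 ≈ 0.957500
step 4 [4y] swap r/1=601/38702: DF=(1 − 601/38702·(0.996900+0.975900+0.957500))/(1+601/38702) = 9399/10000 ≈ 0.939900
step 5 [5y] bond c/1=9/100: DF=(1338583/1000000 − 9/100·(0.996900+0.975900+0.957500+0.939900))/(1+9/100) = 1817/2000 ≈ 0.908500
step 6 [6y] swap r/1=1044/56743: DF=(1 − 1044/56743·(0.996900+0.975900+0.957500+0.939900+0.908500))/(1+1044/56743) = 2239/2500 ≈ 0.895600

1 1 9969/10000
2 2 9759/10000
3 3 383/400
4 4 9399/10000
5 5 1817/2000
6 6 2239/2500
f(1y,5y) = ((9969/10000)/(1817/2000) − 1)/(4) = 221/9085 ≈ 2.4326%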